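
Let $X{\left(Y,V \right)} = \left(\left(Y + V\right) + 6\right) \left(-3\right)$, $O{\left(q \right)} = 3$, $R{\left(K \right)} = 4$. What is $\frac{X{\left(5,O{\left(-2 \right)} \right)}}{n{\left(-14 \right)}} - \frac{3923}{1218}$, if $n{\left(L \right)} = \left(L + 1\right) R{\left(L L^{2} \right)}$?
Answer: $- \frac{19105}{7917} \approx -2.4132$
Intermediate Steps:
$n{\left(L \right)} = 4 + 4 L$ ($n{\left(L \right)} = \left(L + 1\right) 4 = \left(1 + L\right) 4 = 4 + 4 L$)
$X{\left(Y,V \right)} = -18 - 3 V - 3 Y$ ($X{\left(Y,V \right)} = \left(\left(V + Y\right) + 6\right) \left(-3\right) = \left(6 + V + Y\right) \left(-3\right) = -18 - 3 V - 3 Y$)
$\frac{X{\left(5,O{\left(-2 \right)} \right)}}{n{\left(-14 \right)}} - \frac{3923}{1218} = \frac{-18 - 9 - 15}{4 + 4 \left(-14\right)} - \frac{3923}{1218} = \frac{-18 - 9 - 15}{4 - 56} - \frac{3923}{1218} = - \frac{42}{-52} - \frac{3923}{1218} = \left(-42\right) \left(- \frac{1}{52}\right) - \frac{3923}{1218} = \frac{21}{26} - \frac{3923}{1218} = - \frac{19105}{7917}$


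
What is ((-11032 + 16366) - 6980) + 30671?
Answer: 29025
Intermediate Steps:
((-11032 + 16366) - 6980) + 30671 = (5334 - 6980) + 30671 = -1646 + 30671 = 29025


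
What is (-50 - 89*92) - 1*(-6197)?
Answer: -2041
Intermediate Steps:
(-50 - 89*92) - 1*(-6197) = (-50 - 8188) + 6197 = -8238 + 6197 = -2041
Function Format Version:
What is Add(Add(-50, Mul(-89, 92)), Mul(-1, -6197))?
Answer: -2041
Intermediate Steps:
Add(Add(-50, Mul(-89, 92)), Mul(-1, -6197)) = Add(Add(-50, -8188), 6197) = Add(-8238, 6197) = -2041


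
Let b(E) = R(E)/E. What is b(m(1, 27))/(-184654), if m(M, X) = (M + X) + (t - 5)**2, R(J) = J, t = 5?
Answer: -1/184654 ≈ -5.4155e-6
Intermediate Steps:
m(M, X) = M + X (m(M, X) = (M + X) + (5 - 5)**2 = (M + X) + 0**2 = (M + X) + 0 = M + X)
b(E) = 1 (b(E) = E/E = 1)
b(m(1, 27))/(-184654) = 1/(-184654) = 1*(-1/184654) = -1/184654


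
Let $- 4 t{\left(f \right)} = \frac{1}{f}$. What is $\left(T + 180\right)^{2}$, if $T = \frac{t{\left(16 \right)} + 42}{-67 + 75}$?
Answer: $\frac{8995953409}{262144} \approx 34317.0$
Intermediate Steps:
$t{\left(f \right)} = - \frac{1}{4 f}$
$T = \frac{2687}{512}$ ($T = \frac{- \frac{1}{4 \cdot 16} + 42}{-67 + 75} = \frac{\left(- \frac{1}{4}\right) \frac{1}{16} + 42}{8} = \left(- \frac{1}{64} + 42\right) \frac{1}{8} = \frac{2687}{64} \cdot \frac{1}{8} = \frac{2687}{512} \approx 5.248$)
$\left(T + 180\right)^{2} = \left(\frac{2687}{512} + 180\right)^{2} = \left(\frac{94847}{512}\right)^{2} = \frac{8995953409}{262144}$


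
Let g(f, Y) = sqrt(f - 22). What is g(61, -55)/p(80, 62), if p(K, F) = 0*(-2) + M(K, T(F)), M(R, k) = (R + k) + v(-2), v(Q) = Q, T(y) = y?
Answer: sqrt(39)/140 ≈ 0.044607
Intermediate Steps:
M(R, k) = -2 + R + k (M(R, k) = (R + k) - 2 = -2 + R + k)
g(f, Y) = sqrt(-22 + f)
p(K, F) = -2 + F + K (p(K, F) = 0*(-2) + (-2 + K + F) = 0 + (-2 + F + K) = -2 + F + K)
g(61, -55)/p(80, 62) = sqrt(-22 + 61)/(-2 + 62 + 80) = sqrt(39)/140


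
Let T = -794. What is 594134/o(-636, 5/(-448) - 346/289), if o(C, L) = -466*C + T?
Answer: 297067/147791 ≈ 2.0100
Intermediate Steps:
o(C, L) = -794 - 466*C (o(C, L) = -466*C - 794 = -794 - 466*C)
594134/o(-636, 5/(-448) - 346/289) = 594134/(-794 - 466*(-636)) = 594134/(-794 + 296376) = 594134/295582 = 594134*(1/295582) = 297067/147791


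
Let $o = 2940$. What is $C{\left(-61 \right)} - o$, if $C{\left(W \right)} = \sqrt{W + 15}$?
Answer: $-2940 + i \sqrt{46} \approx -2940.0 + 6.7823 i$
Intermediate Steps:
$C{\left(W \right)} = \sqrt{15 + W}$
$C{\left(-61 \right)} - o = \sqrt{15 - 61} - 2940 = \sqrt{-46} - 2940 = i \sqrt{46} - 2940 = -2940 + i \sqrt{46}$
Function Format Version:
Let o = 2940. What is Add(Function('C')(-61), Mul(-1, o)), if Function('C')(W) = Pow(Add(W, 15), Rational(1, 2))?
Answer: Add(-2940, Mul(I, Pow(46, Rational(1, 2)))) ≈ Add(-2940.0, Mul(6.7823, I))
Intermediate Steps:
Function('C')(W) = Pow(Add(15, W), Rational(1, 2))
Add(Function('C')(-61), Mul(-1, o)) = Add(Pow(Add(15, -61), Rational(1, 2)), Mul(-1, 2940)) = Add(Pow(-46, Rational(1, 2)), -2940) = Add(Mul(I, Pow(46, Rational(1, 2))), -2940) = Add(-2940, Mul(I, Pow(46, Rational(1, 2))))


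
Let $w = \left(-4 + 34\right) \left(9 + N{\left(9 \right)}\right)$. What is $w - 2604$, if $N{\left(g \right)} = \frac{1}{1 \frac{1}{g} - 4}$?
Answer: $- \frac{16392}{7} \approx -2341.7$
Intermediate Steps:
$N{\left(g \right)} = \frac{1}{-4 + \frac{1}{g}}$ ($N{\left(g \right)} = \frac{1}{\frac{1}{g} - 4} = \frac{1}{-4 + \frac{1}{g}}$)
$w = \frac{1836}{7}$ ($w = \left(-4 + 34\right) \left(9 - \frac{9}{-1 + 4 \cdot 9}\right) = 30 \left(9 - \frac{9}{-1 + 36}\right) = 30 \left(9 - \frac{9}{35}\right) = 30 \cdot \frac{306}{35} = \frac{1836}{7} \approx 262.29$)
$w - 2604 = \frac{1836}{7} - 2604 = - \frac{16392}{7}$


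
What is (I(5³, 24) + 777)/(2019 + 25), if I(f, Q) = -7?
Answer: 55/146 ≈ 0.37671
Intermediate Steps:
(I(5³, 24) + 777)/(2019 + 25) = (-7 + 777)/(2019 + 25) = 770/2044 = 770*(1/2044) = 55/146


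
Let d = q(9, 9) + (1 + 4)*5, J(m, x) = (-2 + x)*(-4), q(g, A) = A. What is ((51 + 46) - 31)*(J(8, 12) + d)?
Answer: -396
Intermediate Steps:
J(m, x) = 8 - 4*x
d = 34 (d = 9 + (1 + 4)*5 = 9 + 5*5 = 9 + 25 = 34)
((51 + 46) - 31)*(J(8, 12) + d) = ((51 + 46) - 31)*((8 - 4*12) + 34) = (97 - 31)*((8 - 48) + 34) = 66*(-40 + 34) = 66*(-6) = -396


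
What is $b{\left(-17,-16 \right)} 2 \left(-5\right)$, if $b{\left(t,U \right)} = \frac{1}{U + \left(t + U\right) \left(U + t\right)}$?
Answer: $- \frac{10}{1073} \approx -0.0093197$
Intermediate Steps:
$b{\left(t,U \right)} = \frac{1}{U + \left(U + t\right)^{2}}$ ($b{\left(t,U \right)} = \frac{1}{U + \left(U + t\right) \left(U + t\right)} = \frac{1}{U + \left(U + t\right)^{2}}$)
$b{\left(-17,-16 \right)} 2 \left(-5\right) = \frac{2 \left(-5\right)}{-16 + \left(-16 - 17\right)^{2}} = \frac{1}{-16 + \left(-33\right)^{2}} \left(-10\right) = \frac{1}{-16 + 1089} \left(-10\right) = \frac{1}{1073} \left(-10\right) = - \frac{10}{1073}$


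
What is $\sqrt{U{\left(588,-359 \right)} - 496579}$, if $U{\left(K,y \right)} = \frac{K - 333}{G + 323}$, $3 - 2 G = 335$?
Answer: $\frac{2 i \sqrt{3060033934}}{157} \approx 704.68 i$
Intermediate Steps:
$G = -166$ ($G = \frac{3}{2} - \frac{335}{2} = -166$)
$U{\left(K,y \right)} = - \frac{333}{157} + \frac{K}{157}$ ($U{\left(K,y \right)} = \frac{K - 333}{-166 + 323} = \frac{-333 + K}{157} = \left(-333 + K\right) \frac{1}{157} = - \frac{333}{157} + \frac{K}{157}$)
$\sqrt{U{\left(588,-359 \right)} - 496579} = \sqrt{\left(- \frac{333}{157} + \frac{1}{157} \cdot 588\right) - 496579} = \sqrt{\left(- \frac{333}{157} + \frac{588}{157}\right) - 496579} = \sqrt{\frac{255}{157} - 496579} = \sqrt{- \frac{77962648}{157}} = \frac{2 i \sqrt{3060033934}}{157}$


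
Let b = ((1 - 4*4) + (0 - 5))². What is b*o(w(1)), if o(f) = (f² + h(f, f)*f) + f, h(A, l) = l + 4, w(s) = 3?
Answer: 13200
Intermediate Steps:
h(A, l) = 4 + l
b = 400 (b = ((1 - 16) - 5)² = (-15 - 5)² = (-20)² = 400)
o(f) = f + f² + f*(4 + f) (o(f) = (f² + (4 + f)*f) + f = (f² + f*(4 + f)) + f = f + f² + f*(4 + f))
b*o(w(1)) = 400*(3*(5 + 2*3)) = 400*(3*(5 + 6)) = 400*(3*11) = 400*33 = 13200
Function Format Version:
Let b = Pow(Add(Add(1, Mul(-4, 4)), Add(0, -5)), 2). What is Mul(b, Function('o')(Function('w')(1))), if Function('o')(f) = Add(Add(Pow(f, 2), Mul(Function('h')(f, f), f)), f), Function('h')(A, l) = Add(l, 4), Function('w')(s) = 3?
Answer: 13200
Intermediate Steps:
Function('h')(A, l) = Add(4, l)
b = 400 (b = Pow(Add(Add(1, -16), -5), 2) = Pow(Add(-15, -5), 2) = Pow(-20, 2) = 400)
Function('o')(f) = Add(f, Pow(f, 2), Mul(f, Add(4, f))) (Function('o')(f) = Add(Add(Pow(f, 2), Mul(Add(4, f), f)), f) = Add(Add(Pow(f, 2), Mul(f, Add(4, f))), f) = Add(f, Pow(f, 2), Mul(f, Add(4, f))))
Mul(b, Function('o')(Function('w')(1))) = Mul(400, Mul(3, Add(5, Mul(2, 3)))) = Mul(400, Mul(3, Add(5, 6))) = Mul(400, Mul(3, 11)) = Mul(400, 33) = 13200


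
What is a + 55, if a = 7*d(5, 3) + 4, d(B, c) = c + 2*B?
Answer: 150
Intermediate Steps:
a = 95 (a = 7*(3 + 2*5) + 4 = 7*(3 + 10) + 4 = 7*13 + 4 = 91 + 4 = 95)
a + 55 = 95 + 55 = 150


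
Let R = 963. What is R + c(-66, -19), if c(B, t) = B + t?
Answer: 878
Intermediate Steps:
R + c(-66, -19) = 963 + (-66 - 19) = 963 - 85 = 878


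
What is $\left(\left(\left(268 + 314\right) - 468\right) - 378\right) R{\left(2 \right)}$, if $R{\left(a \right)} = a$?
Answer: $-528$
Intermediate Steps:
$\left(\left(\left(268 + 314\right) - 468\right) - 378\right) R{\left(2 \right)} = \left(\left(\left(268 + 314\right) - 468\right) - 378\right) 2 = \left(\left(582 - 468\right) - 378\right) 2 = \left(114 - 378\right) 2 = \left(-264\right) 2 = -528$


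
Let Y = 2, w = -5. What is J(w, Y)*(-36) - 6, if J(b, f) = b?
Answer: 174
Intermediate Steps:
J(w, Y)*(-36) - 6 = -5*(-36) - 6 = 180 - 6 = 174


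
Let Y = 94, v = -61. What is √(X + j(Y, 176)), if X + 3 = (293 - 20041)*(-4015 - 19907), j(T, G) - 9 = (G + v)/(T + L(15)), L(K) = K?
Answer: √5612722968757/109 ≈ 21735.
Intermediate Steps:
j(T, G) = 9 + (-61 + G)/(15 + T) (j(T, G) = 9 + (G - 61)/(T + 15) = 9 + (-61 + G)/(15 + T))
X = 472411653 (X = -3 + (293 - 20041)*(-4015 - 19907) = -3 - 19748*(-23922) = -3 + 472411656 = 472411653)
√(X + j(Y, 176)) = √(472411653 + (74 + 176 + 9*94)/(15 + 94)) = √(472411653 + (74 + 176 + 846)/109) = √(472411653 + (1/109)*1096) = √(472411653 + 1096/109) = √(51492871273/109) = √5612722968757/109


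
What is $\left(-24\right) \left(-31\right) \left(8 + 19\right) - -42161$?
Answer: $62249$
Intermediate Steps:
$\left(-24\right) \left(-31\right) \left(8 + 19\right) - -42161 = 744 \cdot 27 + 42161 = 20088 + 42161 = 62249$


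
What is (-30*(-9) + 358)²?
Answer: 394384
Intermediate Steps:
(-30*(-9) + 358)² = (270 + 358)² = 628² = 394384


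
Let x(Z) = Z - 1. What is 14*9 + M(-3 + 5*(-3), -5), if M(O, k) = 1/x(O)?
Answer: 2393/19 ≈ 125.95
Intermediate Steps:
x(Z) = -1 + Z
M(O, k) = 1/(-1 + O)
14*9 + M(-3 + 5*(-3), -5) = 14*9 + 1/(-1 + (-3 + 5*(-3))) = 126 + 1/(-1 + (-3 - 15)) = 126 + 1/(-1 - 18) = 126 + 1/(-19) = 126 - 1/19 = 2393/19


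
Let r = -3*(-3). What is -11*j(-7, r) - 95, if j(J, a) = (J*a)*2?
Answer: 1291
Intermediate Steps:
r = 9
j(J, a) = 2*J*a
-11*j(-7, r) - 95 = -22*(-7)*9 - 95 = -11*(-126) - 95 = 1386 - 95 = 1291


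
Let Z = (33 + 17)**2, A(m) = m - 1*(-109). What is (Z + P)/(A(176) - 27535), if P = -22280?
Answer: 1978/2725 ≈ 0.72587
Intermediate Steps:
A(m) = 109 + m (A(m) = m + 109 = 109 + m)
Z = 2500 (Z = 50**2 = 2500)
(Z + P)/(A(176) - 27535) = (2500 - 22280)/((109 + 176) - 27535) = -19780/(285 - 27535) = -19780/(-27250) = -19780*(-1/27250) = 1978/2725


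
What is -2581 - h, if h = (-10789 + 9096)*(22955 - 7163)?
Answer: 26733275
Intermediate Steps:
h = -26735856 (h = -1693*15792 = -26735856)
-2581 - h = -2581 - 1*(-26735856) = -2581 + 26735856 = 26733275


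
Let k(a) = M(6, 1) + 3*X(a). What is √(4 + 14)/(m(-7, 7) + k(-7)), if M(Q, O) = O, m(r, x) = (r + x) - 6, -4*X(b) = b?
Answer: 12*√2 ≈ 16.971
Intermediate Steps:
X(b) = -b/4
m(r, x) = -6 + r + x
k(a) = 1 - 3*a/4 (k(a) = 1 + 3*(-a/4) = 1 - 3*a/4)
√(4 + 14)/(m(-7, 7) + k(-7)) = √(4 + 14)/((-6 - 7 + 7) + (1 - ¾*(-7))) = √18/(-6 + (1 + 21/4)) = (3*√2)/(-6 + 25/4) = (3*√2)/(¼) = (3*√2)*4 = 12*√2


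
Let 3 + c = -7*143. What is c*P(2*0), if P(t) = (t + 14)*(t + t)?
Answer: 0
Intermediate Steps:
P(t) = 2*t*(14 + t) (P(t) = (14 + t)*(2*t) = 2*t*(14 + t))
c = -1004 (c = -3 - 7*143 = -3 - 1001 = -1004)
c*P(2*0) = -2008*2*0*(14 + 2*0) = -2008*0*(14 + 0) = -2008*0*14 = -1004*0 = 0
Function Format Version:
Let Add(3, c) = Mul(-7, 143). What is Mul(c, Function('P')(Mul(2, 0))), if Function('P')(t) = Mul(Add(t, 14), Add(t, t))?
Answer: 0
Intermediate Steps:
Function('P')(t) = Mul(2, t, Add(14, t)) (Function('P')(t) = Mul(Add(14, t), Mul(2, t)) = Mul(2, t, Add(14, t)))
c = -1004 (c = Add(-3, Mul(-7, 143)) = Add(-3, -1001) = -1004)
Mul(c, Function('P')(Mul(2, 0))) = Mul(-1004, Mul(2, Mul(2, 0), Add(14, Mul(2, 0)))) = Mul(-1004, Mul(2, 0, Add(14, 0))) = Mul(-1004, Mul(2, 0, 14)) = Mul(-1004, 0) = 0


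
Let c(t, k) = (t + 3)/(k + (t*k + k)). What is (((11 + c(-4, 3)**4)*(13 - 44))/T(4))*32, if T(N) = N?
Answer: -441967/162 ≈ -2728.2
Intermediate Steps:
c(t, k) = (3 + t)/(2*k + k*t) (c(t, k) = (3 + t)/(k + (k*t + k)) = (3 + t)/(k + (k + k*t)) = (3 + t)/(2*k + k*t))
(((11 + c(-4, 3)**4)*(13 - 44))/T(4))*32 = (((11 + ((3 - 4)/(3*(2 - 4)))**4)*(13 - 44))/4)*32 = (((11 + ((1/3)*(-1)/(-2))**4)*(-31))*(1/4))*32 = (((11 + ((1/3)*(-1/2)*(-1))**4)*(-31))*(1/4))*32 = (((11 + (1/6)**4)*(-31))*(1/4))*32 = (((11 + 1/1296)*(-31))*(1/4))*32 = (((14257/1296)*(-31))*(1/4))*32 = -441967/1296*1/4*32 = -441967/5184*32 = -441967/162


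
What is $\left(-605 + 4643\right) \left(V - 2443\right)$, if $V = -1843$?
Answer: $-17306868$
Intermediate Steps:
$\left(-605 + 4643\right) \left(V - 2443\right) = \left(-605 + 4643\right) \left(-1843 - 2443\right) = 4038 \left(-4286\right) = -17306868$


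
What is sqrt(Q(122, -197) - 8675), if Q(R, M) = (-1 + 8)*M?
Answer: I*sqrt(10054) ≈ 100.27*I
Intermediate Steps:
Q(R, M) = 7*M
sqrt(Q(122, -197) - 8675) = sqrt(7*(-197) - 8675) = sqrt(-1379 - 8675) = sqrt(-10054) = I*sqrt(10054)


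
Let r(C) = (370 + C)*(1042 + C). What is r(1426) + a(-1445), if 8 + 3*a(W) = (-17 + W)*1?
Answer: 4432038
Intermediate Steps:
a(W) = -25/3 + W/3 (a(W) = -8/3 + ((-17 + W)*1)/3 = -8/3 + (-17 + W)/3 = -8/3 + (-17/3 + W/3) = -25/3 + W/3)
r(1426) + a(-1445) = (385540 + 1426² + 1412*1426) + (-25/3 + (⅓)*(-1445)) = (385540 + 2033476 + 2013512) + (-25/3 - 1445/3) = 4432528 - 490 = 4432038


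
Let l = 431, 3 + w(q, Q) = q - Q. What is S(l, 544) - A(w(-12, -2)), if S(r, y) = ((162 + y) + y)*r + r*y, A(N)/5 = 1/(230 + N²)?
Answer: 308512381/399 ≈ 7.7321e+5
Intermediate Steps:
w(q, Q) = -3 + q - Q (w(q, Q) = -3 + (q - Q) = -3 + q - Q)
A(N) = 5/(230 + N²)
S(r, y) = r*y + r*(162 + 2*y) (S(r, y) = (162 + 2*y)*r + r*y = r*(162 + 2*y) + r*y = r*y + r*(162 + 2*y))
S(l, 544) - A(w(-12, -2)) = 3*431*(54 + 544) - 5/(230 + (-3 - 12 - 1*(-2))²) = 3*431*598 - 5/(230 + (-3 - 12 + 2)²) = 773214 - 5/(230 + (-13)²) = 773214 - 5/(230 + 169) = 773214 - 5/399 = 308512381/399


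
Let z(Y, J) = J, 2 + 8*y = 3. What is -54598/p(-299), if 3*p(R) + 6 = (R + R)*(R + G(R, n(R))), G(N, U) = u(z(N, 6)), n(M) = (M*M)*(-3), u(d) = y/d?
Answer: -3931056/4290805 ≈ -0.91616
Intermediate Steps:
y = ⅛ (y = -¼ + (⅛)*3 = -¼ + 3/8 = ⅛ ≈ 0.12500)
u(d) = 1/(8*d)
n(M) = -3*M² (n(M) = M²*(-3) = -3*M²)
G(N, U) = 1/48 (G(N, U) = (⅛)/6 = (⅛)*(⅙) = 1/48)
p(R) = -2 + 2*R*(1/48 + R)/3 (p(R) = -2 + ((R + R)*(R + 1/48))/3 = -2 + ((2*R)*(1/48 + R))/3 = -2 + (2*R*(1/48 + R))/3 = -2 + 2*R*(1/48 + R)/3)
-54598/p(-299) = -54598/(-2 + (1/72)*(-299) + (⅔)*(-299)²) = -54598/(-2 - 299/72 + (⅔)*89401) = -54598/(-2 - 299/72 + 178802/3) = -54598/4290805/72 = -54598*72/4290805 = -3931056/4290805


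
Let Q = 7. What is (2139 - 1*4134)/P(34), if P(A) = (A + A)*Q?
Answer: -285/68 ≈ -4.1912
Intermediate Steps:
P(A) = 14*A (P(A) = (A + A)*7 = (2*A)*7 = 14*A)
(2139 - 1*4134)/P(34) = (2139 - 1*4134)/((14*34)) = (2139 - 4134)/476 = -1995*1/476 = -285/68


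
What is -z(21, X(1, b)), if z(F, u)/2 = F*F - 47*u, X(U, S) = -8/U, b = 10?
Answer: -1634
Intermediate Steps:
z(F, u) = -94*u + 2*F² (z(F, u) = 2*(F*F - 47*u) = 2*(F² - 47*u) = -94*u + 2*F²)
-z(21, X(1, b)) = -(-(-752)/1 + 2*21²) = -(-(-752) + 2*441) = -(-94*(-8) + 882) = -(752 + 882) = -1*1634 = -1634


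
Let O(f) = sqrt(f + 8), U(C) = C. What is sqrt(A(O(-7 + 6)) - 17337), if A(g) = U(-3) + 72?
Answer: 2*I*sqrt(4317) ≈ 131.41*I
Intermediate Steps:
O(f) = sqrt(8 + f)
A(g) = 69 (A(g) = -3 + 72 = 69)
sqrt(A(O(-7 + 6)) - 17337) = sqrt(69 - 17337) = sqrt(-17268) = 2*I*sqrt(4317)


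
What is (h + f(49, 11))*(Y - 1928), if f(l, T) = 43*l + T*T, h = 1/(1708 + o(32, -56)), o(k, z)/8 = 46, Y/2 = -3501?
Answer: -20652093985/1038 ≈ -1.9896e+7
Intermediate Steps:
Y = -7002 (Y = 2*(-3501) = -7002)
o(k, z) = 368 (o(k, z) = 8*46 = 368)
h = 1/2076 (h = 1/(1708 + 368) = 1/2076 ≈ 0.00048170)
f(l, T) = T² + 43*l (f(l, T) = 43*l + T² = T² + 43*l)
(h + f(49, 11))*(Y - 1928) = (1/2076 + (11² + 43*49))*(-7002 - 1928) = (1/2076 + (121 + 2107))*(-8930) = (1/2076 + 2228)*(-8930) = (4625329/2076)*(-8930) = -20652093985/1038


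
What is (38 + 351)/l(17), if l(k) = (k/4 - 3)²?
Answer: 6224/25 ≈ 248.96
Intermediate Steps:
l(k) = (-3 + k/4)² (l(k) = (k*(¼) - 3)² = (k/4 - 3)² = (-3 + k/4)²)
(38 + 351)/l(17) = (38 + 351)/(((-12 + 17)²/16)) = 389/((1/16)*5²) = 389/((1/16)*25) = 389/(25/16) = (16/25)*389 = 6224/25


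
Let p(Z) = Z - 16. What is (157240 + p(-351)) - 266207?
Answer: -109334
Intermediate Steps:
p(Z) = -16 + Z
(157240 + p(-351)) - 266207 = (157240 + (-16 - 351)) - 266207 = (157240 - 367) - 266207 = 156873 - 266207 = -109334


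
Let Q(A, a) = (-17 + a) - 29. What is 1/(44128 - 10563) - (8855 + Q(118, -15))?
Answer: -295170609/33565 ≈ -8794.0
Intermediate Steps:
Q(A, a) = -46 + a
1/(44128 - 10563) - (8855 + Q(118, -15)) = 1/(44128 - 10563) - (8855 + (-46 - 15)) = 1/33565 - (8855 - 61) = 1/33565 - 1*8794 = 1/33565 - 8794 = -295170609/33565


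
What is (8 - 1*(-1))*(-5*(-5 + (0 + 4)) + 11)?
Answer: 144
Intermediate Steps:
(8 - 1*(-1))*(-5*(-5 + (0 + 4)) + 11) = (8 + 1)*(-5*(-5 + 4) + 11) = 9*(-5*(-1) + 11) = 9*(5 + 11) = 9*16 = 144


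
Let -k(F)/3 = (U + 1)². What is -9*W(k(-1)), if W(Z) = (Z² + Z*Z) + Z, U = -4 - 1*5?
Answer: -661824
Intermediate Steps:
U = -9 (U = -4 - 5 = -9)
k(F) = -192 (k(F) = -3*(-9 + 1)² = -3*(-8)² = -3*64 = -192)
W(Z) = Z + 2*Z² (W(Z) = (Z² + Z²) + Z = 2*Z² + Z = Z + 2*Z²)
-9*W(k(-1)) = -(-1728)*(1 + 2*(-192)) = -(-1728)*(1 - 384) = -(-1728)*(-383) = -9*73536 = -661824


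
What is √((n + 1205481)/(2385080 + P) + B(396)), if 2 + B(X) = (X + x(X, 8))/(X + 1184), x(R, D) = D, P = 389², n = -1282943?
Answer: I*√36357508147942545/143125485 ≈ 1.3322*I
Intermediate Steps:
P = 151321
B(X) = -2 + (8 + X)/(1184 + X) (B(X) = -2 + (X + 8)/(X + 1184) = -2 + (8 + X)/(1184 + X))
√((n + 1205481)/(2385080 + P) + B(396)) = √((-1282943 + 1205481)/(2385080 + 151321) + (-2360 - 1*396)/(1184 + 396)) = √(-77462/2536401 + (-2360 - 396)/1580) = √(-77462*1/2536401 + (1/1580)*(-2756)) = √(-11066/362343 - 689/395) = √(-254025397/143125485) = I*√36357508147942545/143125485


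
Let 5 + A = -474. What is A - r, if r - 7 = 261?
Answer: -747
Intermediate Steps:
r = 268 (r = 7 + 261 = 268)
A = -479 (A = -5 - 474 = -479)
A - r = -479 - 1*268 = -479 - 268 = -747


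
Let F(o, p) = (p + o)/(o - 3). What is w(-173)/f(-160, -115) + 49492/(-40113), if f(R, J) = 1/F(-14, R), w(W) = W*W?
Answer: 208893462634/681921 ≈ 3.0633e+5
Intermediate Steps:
F(o, p) = (o + p)/(-3 + o)
w(W) = W²
f(R, J) = 1/(14/17 - R/17) (f(R, J) = 1/((-14 + R)/(-3 - 14)) = 1/((-14 + R)/(-17)) = 1/(-(-14 + R)/17) = 1/(14/17 - R/17))
w(-173)/f(-160, -115) + 49492/(-40113) = (-173)²/((-17/(-14 - 160))) + 49492/(-40113) = 29929/((-17/(-174))) + 49492*(-1/40113) = 29929/((-17*(-1/174))) - 49492/40113 = 29929/(17/174) - 49492/40113 = 29929*(174/17) - 49492/40113 = 5207646/17 - 49492/40113 = 208893462634/681921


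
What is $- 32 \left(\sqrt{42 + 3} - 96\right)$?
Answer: $3072 - 96 \sqrt{5} \approx 2857.3$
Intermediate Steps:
$- 32 \left(\sqrt{42 + 3} - 96\right) = - 32 \left(\sqrt{45} - 96\right) = - 32 \left(3 \sqrt{5} - 96\right) = - 32 \left(-96 + 3 \sqrt{5}\right) = 3072 - 96 \sqrt{5}$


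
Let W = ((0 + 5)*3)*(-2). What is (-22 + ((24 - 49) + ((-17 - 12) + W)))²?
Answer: 11236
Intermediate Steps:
W = -30 (W = (5*3)*(-2) = 15*(-2) = -30)
(-22 + ((24 - 49) + ((-17 - 12) + W)))² = (-22 + ((24 - 49) + ((-17 - 12) - 30)))² = (-22 + (-25 + (-29 - 30)))² = (-22 + (-25 - 59))² = (-22 - 84)² = (-106)² = 11236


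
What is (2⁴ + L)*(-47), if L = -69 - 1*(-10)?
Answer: 2021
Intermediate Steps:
L = -59 (L = -69 + 10 = -59)
(2⁴ + L)*(-47) = (2⁴ - 59)*(-47) = (16 - 59)*(-47) = -43*(-47) = 2021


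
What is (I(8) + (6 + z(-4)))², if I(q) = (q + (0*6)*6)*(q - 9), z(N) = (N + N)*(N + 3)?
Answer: 36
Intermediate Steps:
z(N) = 2*N*(3 + N) (z(N) = (2*N)*(3 + N) = 2*N*(3 + N))
I(q) = q*(-9 + q) (I(q) = (q + 0*6)*(-9 + q) = (q + 0)*(-9 + q) = q*(-9 + q))
(I(8) + (6 + z(-4)))² = (8*(-9 + 8) + (6 + 2*(-4)*(3 - 4)))² = (8*(-1) + (6 + 2*(-4)*(-1)))² = (-8 + (6 + 8))² = (-8 + 14)² = 6² = 36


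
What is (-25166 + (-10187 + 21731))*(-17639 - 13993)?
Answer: 430891104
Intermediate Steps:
(-25166 + (-10187 + 21731))*(-17639 - 13993) = (-25166 + 11544)*(-31632) = -13622*(-31632) = 430891104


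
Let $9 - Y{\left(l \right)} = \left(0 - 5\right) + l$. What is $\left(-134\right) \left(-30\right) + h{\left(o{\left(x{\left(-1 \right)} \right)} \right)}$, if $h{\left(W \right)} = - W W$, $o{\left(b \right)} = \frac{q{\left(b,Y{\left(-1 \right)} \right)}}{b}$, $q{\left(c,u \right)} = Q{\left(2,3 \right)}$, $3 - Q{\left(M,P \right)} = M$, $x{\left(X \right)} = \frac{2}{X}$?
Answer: $\frac{16079}{4} \approx 4019.8$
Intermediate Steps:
$Q{\left(M,P \right)} = 3 - M$
$Y{\left(l \right)} = 14 - l$ ($Y{\left(l \right)} = 9 - \left(\left(0 - 5\right) + l\right) = 9 - \left(-5 + l\right) = 14 - l$)
$q{\left(c,u \right)} = 1$ ($q{\left(c,u \right)} = 3 - 2 = 1$)
$o{\left(b \right)} = \frac{1}{b}$ ($o{\left(b \right)} = 1 \frac{1}{b} = \frac{1}{b}$)
$h{\left(W \right)} = - W^{2}$
$\left(-134\right) \left(-30\right) + h{\left(o{\left(x{\left(-1 \right)} \right)} \right)} = \left(-134\right) \left(-30\right) - \left(\frac{1}{2 \frac{1}{-1}}\right)^{2} = 4020 - \left(\frac{1}{2 \left(-1\right)}\right)^{2} = 4020 - \left(\frac{1}{-2}\right)^{2} = 4020 - \left(- \frac{1}{2}\right)^{2} = 4020 - \frac{1}{4} = \frac{16079}{4}$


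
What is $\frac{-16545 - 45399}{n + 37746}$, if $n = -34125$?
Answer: $- \frac{20648}{1207} \approx -17.107$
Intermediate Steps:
$\frac{-16545 - 45399}{n + 37746} = \frac{-16545 - 45399}{-34125 + 37746} = - \frac{61944}{3621} = \left(-61944\right) \frac{1}{3621} = - \frac{20648}{1207}$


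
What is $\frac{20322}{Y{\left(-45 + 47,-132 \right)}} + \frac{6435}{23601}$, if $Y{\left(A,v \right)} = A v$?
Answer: $- \frac{26551149}{346148} \approx -76.705$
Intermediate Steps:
$\frac{20322}{Y{\left(-45 + 47,-132 \right)}} + \frac{6435}{23601} = \frac{20322}{\left(-45 + 47\right) \left(-132\right)} + \frac{6435}{23601} = \frac{20322}{2 \left(-132\right)} + 6435 \cdot \frac{1}{23601} = \frac{20322}{-264} + \frac{2145}{7867} = 20322 \left(- \frac{1}{264}\right) + \frac{2145}{7867} = - \frac{3387}{44} + \frac{2145}{7867} = - \frac{26551149}{346148}$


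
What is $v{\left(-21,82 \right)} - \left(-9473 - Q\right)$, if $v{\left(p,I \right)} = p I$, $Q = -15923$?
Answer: $-8172$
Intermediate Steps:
$v{\left(p,I \right)} = I p$
$v{\left(-21,82 \right)} - \left(-9473 - Q\right) = 82 \left(-21\right) - \left(-9473 - -15923\right) = -1722 - \left(-9473 + 15923\right) = -1722 - 6450 = -8172$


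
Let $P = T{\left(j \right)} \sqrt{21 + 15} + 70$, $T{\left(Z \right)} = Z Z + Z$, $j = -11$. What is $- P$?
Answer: $-730$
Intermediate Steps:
$T{\left(Z \right)} = Z + Z^{2}$ ($T{\left(Z \right)} = Z^{2} + Z = Z + Z^{2}$)
$P = 730$ ($P = - 11 \left(1 - 11\right) \sqrt{21 + 15} + 70 = \left(-11\right) \left(-10\right) \sqrt{36} + 70 = 110 \cdot 6 + 70 = 660 + 70 = 730$)
$- P = \left(-1\right) 730 = -730$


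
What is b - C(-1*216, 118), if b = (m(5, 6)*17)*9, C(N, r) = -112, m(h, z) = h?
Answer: 877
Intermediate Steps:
b = 765 (b = (5*17)*9 = 85*9 = 765)
b - C(-1*216, 118) = 765 - 1*(-112) = 765 + 112 = 877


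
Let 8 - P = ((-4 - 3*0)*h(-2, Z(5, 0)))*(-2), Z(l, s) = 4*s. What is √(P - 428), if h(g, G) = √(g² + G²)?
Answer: 2*I*√109 ≈ 20.881*I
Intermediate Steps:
h(g, G) = √(G² + g²)
P = -8 (P = 8 - (-4 - 3*0)*√((4*0)² + (-2)²)*(-2) = 8 - (-4 + 0)*√(0² + 4)*(-2) = 8 - (-4*√(0 + 4))*(-2) = 8 - (-4*√4)*(-2) = 8 - (-4*2)*(-2) = 8 - (-8)*(-2) = 8 - 1*16 = 8 - 16 = -8)
√(P - 428) = √(-8 - 428) = √(-436) = 2*I*√109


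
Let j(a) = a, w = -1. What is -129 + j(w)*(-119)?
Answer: -10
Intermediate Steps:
-129 + j(w)*(-119) = -129 - 1*(-119) = -129 + 119 = -10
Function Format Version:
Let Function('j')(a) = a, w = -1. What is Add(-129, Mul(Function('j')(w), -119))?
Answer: -10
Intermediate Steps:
Add(-129, Mul(Function('j')(w), -119)) = Add(-129, Mul(-1, -119)) = Add(-129, 119) = -10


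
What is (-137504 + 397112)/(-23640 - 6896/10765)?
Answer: -349335015/31811437 ≈ -10.981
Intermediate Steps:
(-137504 + 397112)/(-23640 - 6896/10765) = 259608/(-23640 - 6896*1/10765) = 259608/(-23640 - 6896/10765) = 259608/(-254491496/10765) = 259608*(-10765/254491496) = -349335015/31811437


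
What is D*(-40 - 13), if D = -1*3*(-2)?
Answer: -318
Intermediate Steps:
D = 6 (D = -3*(-2) = 6)
D*(-40 - 13) = 6*(-40 - 13) = 6*(-53) = -318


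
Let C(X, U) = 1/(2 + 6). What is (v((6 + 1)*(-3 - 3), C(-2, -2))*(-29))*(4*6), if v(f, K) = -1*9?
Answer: 6264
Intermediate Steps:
C(X, U) = ⅛ (C(X, U) = 1/8 = ⅛)
v(f, K) = -9
(v((6 + 1)*(-3 - 3), C(-2, -2))*(-29))*(4*6) = (-9*(-29))*(4*6) = 261*24 = 6264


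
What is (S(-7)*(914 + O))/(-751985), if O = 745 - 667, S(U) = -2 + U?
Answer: 8928/751985 ≈ 0.011873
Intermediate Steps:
O = 78
(S(-7)*(914 + O))/(-751985) = ((-2 - 7)*(914 + 78))/(-751985) = -9*992*(-1/751985) = -8928*(-1/751985) = 8928/751985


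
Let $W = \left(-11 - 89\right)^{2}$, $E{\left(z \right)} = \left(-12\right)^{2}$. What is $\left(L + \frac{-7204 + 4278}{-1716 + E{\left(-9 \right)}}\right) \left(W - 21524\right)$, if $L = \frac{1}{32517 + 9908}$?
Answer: $- \frac{357639048482}{16673025} \approx -21450.0$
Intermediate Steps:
$E{\left(z \right)} = 144$
$W = 10000$ ($W = \left(-100\right)^{2} = 10000$)
$L = \frac{1}{42425} \approx 2.3571 \cdot 10^{-5}$
$\left(L + \frac{-7204 + 4278}{-1716 + E{\left(-9 \right)}}\right) \left(W - 21524\right) = \left(\frac{1}{42425} + \frac{-7204 + 4278}{-1716 + 144}\right) \left(10000 - 21524\right) = \left(\frac{1}{42425} - \frac{2926}{-1572}\right) \left(-11524\right) = \left(\frac{1}{42425} - - \frac{1463}{786}\right) \left(-11524\right) = \left(\frac{1}{42425} + \frac{1463}{786}\right) \left(-11524\right) = \frac{62068561}{33346050} \left(-11524\right) = - \frac{357639048482}{16673025}$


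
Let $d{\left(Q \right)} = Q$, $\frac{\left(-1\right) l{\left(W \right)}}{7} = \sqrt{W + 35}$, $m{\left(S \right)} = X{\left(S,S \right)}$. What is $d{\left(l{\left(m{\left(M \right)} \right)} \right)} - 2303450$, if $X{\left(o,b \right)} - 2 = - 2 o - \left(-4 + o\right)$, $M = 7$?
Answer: $-2303450 - 14 \sqrt{5} \approx -2.3035 \cdot 10^{6}$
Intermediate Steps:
$X{\left(o,b \right)} = 6 - 3 o$ ($X{\left(o,b \right)} = 2 - \left(-4 + 3 o\right) = 6 - 3 o$)
$m{\left(S \right)} = 6 - 3 S$
$l{\left(W \right)} = - 7 \sqrt{35 + W}$ ($l{\left(W \right)} = - 7 \sqrt{W + 35} = - 7 \sqrt{35 + W}$)
$d{\left(l{\left(m{\left(M \right)} \right)} \right)} - 2303450 = - 7 \sqrt{35 + \left(6 - 21\right)} - 2303450 = - 7 \sqrt{35 - 15} - 2303450 = - 7 \sqrt{20} - 2303450 = - 7 \cdot 2 \sqrt{5} - 2303450 = - 14 \sqrt{5} - 2303450 = -2303450 - 14 \sqrt{5}$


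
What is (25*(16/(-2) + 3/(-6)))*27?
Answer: -11475/2 ≈ -5737.5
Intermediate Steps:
(25*(16/(-2) + 3/(-6)))*27 = (25*(16*(-1/2) + 3*(-1/6)))*27 = (25*(-8 - 1/2))*27 = (25*(-17/2))*27 = -425/2*27 = -11475/2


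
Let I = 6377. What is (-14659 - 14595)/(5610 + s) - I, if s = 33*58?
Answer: -24004901/3762 ≈ -6380.9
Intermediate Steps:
s = 1914
(-14659 - 14595)/(5610 + s) - I = (-14659 - 14595)/(5610 + 1914) - 1*6377 = -29254/7524 - 6377 = -29254*1/7524 - 6377 = -14627/3762 - 6377 = -24004901/3762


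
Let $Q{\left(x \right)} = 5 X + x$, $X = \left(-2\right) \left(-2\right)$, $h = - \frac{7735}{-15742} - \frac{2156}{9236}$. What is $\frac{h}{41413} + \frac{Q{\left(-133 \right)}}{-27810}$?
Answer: $\frac{2505274021064}{615619842585255} \approx 0.0040695$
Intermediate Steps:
$h = \frac{551481}{2138134}$ ($h = \left(-7735\right) \left(- \frac{1}{15742}\right) - \frac{539}{2309} = \frac{455}{926} - \frac{539}{2309} = \frac{551481}{2138134} \approx 0.25793$)
$X = 4$
$Q{\left(x \right)} = 20 + x$ ($Q{\left(x \right)} = 5 \cdot 4 + x = 20 + x$)
$\frac{h}{41413} + \frac{Q{\left(-133 \right)}}{-27810} = \frac{551481}{2138134 \cdot 41413} + \frac{20 - 133}{-27810} = \frac{551481}{2138134} \cdot \frac{1}{41413} - - \frac{113}{27810} = \frac{551481}{88546543342} + \frac{113}{27810} = \frac{2505274021064}{615619842585255}$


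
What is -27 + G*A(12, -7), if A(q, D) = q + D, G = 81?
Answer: 378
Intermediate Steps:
A(q, D) = D + q
-27 + G*A(12, -7) = -27 + 81*(-7 + 12) = -27 + 81*5 = -27 + 405 = 378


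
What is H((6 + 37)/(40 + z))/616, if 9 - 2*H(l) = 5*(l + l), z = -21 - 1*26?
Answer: 493/8624 ≈ 0.057166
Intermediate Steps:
z = -47 (z = -21 - 26 = -47)
H(l) = 9/2 - 5*l (H(l) = 9/2 - 5*(l + l)/2 = 9/2 - 5*2*l/2 = 9/2 - 5*l)
H((6 + 37)/(40 + z))/616 = (9/2 - 5*(6 + 37)/(40 - 47))/616 = (9/2 - 215/(-7))*(1/616) = (9/2 - 215*(-1)/7)*(1/616) = (9/2 - 5*(-43/7))*(1/616) = (9/2 + 215/7)*(1/616) = (493/14)*(1/616) = 493/8624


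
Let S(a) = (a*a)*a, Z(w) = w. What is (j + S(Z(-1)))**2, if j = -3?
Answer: 16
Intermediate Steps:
S(a) = a**3 (S(a) = a**2*a = a**3)
(j + S(Z(-1)))**2 = (-3 + (-1)**3)**2 = (-3 - 1)**2 = (-4)**2 = 16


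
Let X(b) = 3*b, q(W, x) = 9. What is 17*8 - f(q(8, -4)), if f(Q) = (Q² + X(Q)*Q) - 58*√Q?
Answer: -14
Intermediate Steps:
f(Q) = -58*√Q + 4*Q² (f(Q) = (Q² + (3*Q)*Q) - 58*√Q = (Q² + 3*Q²) - 58*√Q = 4*Q² - 58*√Q = -58*√Q + 4*Q²)
17*8 - f(q(8, -4)) = 17*8 - (-58*√9 + 4*9²) = 136 - (-58*3 + 4*81) = 136 - (-174 + 324) = 136 - 1*150 = 136 - 150 = -14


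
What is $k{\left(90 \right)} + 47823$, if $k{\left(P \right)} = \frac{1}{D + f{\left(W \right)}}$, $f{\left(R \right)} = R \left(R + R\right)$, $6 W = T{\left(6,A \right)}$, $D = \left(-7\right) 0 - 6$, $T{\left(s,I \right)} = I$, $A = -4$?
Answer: $\frac{2199849}{46} \approx 47823.0$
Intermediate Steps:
$D = -6$ ($D = 0 - 6 = -6$)
$W = - \frac{2}{3}$ ($W = \frac{1}{6} \left(-4\right) = - \frac{2}{3} \approx -0.66667$)
$f{\left(R \right)} = 2 R^{2}$ ($f{\left(R \right)} = R 2 R = 2 R^{2}$)
$k{\left(P \right)} = - \frac{9}{46}$ ($k{\left(P \right)} = \frac{1}{-6 + 2 \left(- \frac{2}{3}\right)^{2}} = \frac{1}{-6 + 2 \cdot \frac{4}{9}} = \frac{1}{-6 + \frac{8}{9}} = \frac{1}{- \frac{46}{9}} = - \frac{9}{46}$)
$k{\left(90 \right)} + 47823 = - \frac{9}{46} + 47823 = \frac{2199849}{46}$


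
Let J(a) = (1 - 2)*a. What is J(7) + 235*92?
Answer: 21613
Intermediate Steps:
J(a) = -a
J(7) + 235*92 = -1*7 + 235*92 = -7 + 21620 = 21613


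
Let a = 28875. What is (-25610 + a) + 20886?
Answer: 24151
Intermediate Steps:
(-25610 + a) + 20886 = (-25610 + 28875) + 20886 = 3265 + 20886 = 24151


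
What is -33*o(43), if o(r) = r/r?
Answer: -33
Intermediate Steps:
o(r) = 1
-33*o(43) = -33*1 = -33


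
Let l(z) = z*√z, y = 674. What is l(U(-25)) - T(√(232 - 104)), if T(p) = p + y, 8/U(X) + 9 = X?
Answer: -674 - 8*√2 - 8*I*√17/289 ≈ -685.31 - 0.11413*I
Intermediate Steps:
U(X) = 8/(-9 + X)
T(p) = 674 + p (T(p) = p + 674 = 674 + p)
l(z) = z^(3/2)
l(U(-25)) - T(√(232 - 104)) = (8/(-9 - 25))^(3/2) - (674 + √(232 - 104)) = (8/(-34))^(3/2) - (674 + √128) = (8*(-1/34))^(3/2) - (674 + 8*√2) = (-4/17)^(3/2) + (-674 - 8*√2) = -8*I*√17/289 + (-674 - 8*√2) = -674 - 8*√2 - 8*I*√17/289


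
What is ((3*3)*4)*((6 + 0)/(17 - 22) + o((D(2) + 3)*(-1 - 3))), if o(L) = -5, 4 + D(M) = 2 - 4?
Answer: -1116/5 ≈ -223.20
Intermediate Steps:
D(M) = -6 (D(M) = -4 + (2 - 4) = -4 - 2 = -6)
((3*3)*4)*((6 + 0)/(17 - 22) + o((D(2) + 3)*(-1 - 3))) = ((3*3)*4)*((6 + 0)/(17 - 22) - 5) = (9*4)*(6/(-5) - 5) = 36*(6*(-⅕) - 5) = 36*(-6/5 - 5) = 36*(-31/5) = -1116/5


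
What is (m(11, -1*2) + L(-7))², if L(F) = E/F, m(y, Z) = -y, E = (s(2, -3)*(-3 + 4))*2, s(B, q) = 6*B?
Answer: 10201/49 ≈ 208.18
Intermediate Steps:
E = 24 (E = ((6*2)*(-3 + 4))*2 = (12*1)*2 = 12*2 = 24)
L(F) = 24/F
(m(11, -1*2) + L(-7))² = (-1*11 + 24/(-7))² = (-11 + 24*(-⅐))² = (-11 - 24/7)² = (-101/7)² = 10201/49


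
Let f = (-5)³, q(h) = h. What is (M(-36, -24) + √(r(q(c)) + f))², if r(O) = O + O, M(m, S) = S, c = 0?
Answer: 451 - 240*I*√5 ≈ 451.0 - 536.66*I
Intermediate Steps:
r(O) = 2*O
f = -125
(M(-36, -24) + √(r(q(c)) + f))² = (-24 + √(2*0 - 125))² = (-24 + √(0 - 125))² = (-24 + √(-125))² = (-24 + 5*I*√5)²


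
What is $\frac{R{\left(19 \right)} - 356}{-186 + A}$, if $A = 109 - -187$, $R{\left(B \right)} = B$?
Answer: $- \frac{337}{110} \approx -3.0636$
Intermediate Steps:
$A = 296$ ($A = 109 + 187 = 296$)
$\frac{R{\left(19 \right)} - 356}{-186 + A} = \frac{19 - 356}{-186 + 296} = - \frac{337}{110}$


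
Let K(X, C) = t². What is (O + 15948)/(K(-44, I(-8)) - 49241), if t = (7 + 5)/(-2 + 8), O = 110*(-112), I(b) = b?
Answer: -3628/49237 ≈ -0.073684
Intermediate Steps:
O = -12320
t = 2 (t = 12/6 = 12*(⅙) = 2)
K(X, C) = 4 (K(X, C) = 2² = 4)
(O + 15948)/(K(-44, I(-8)) - 49241) = (-12320 + 15948)/(4 - 49241) = 3628/(-49237) = 3628*(-1/49237) = -3628/49237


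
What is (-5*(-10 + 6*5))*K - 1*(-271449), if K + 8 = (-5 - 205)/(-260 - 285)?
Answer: 29670941/109 ≈ 2.7221e+5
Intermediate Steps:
K = -830/109 (K = -8 + (-5 - 205)/(-260 - 285) = -8 - 210/(-545) = -8 - 210*(-1/545) = -8 + 42/109 = -830/109 ≈ -7.6147)
(-5*(-10 + 6*5))*K - 1*(-271449) = -5*(-10 + 6*5)*(-830/109) - 1*(-271449) = -5*(-10 + 30)*(-830/109) + 271449 = -5*20*(-830/109) + 271449 = -100*(-830/109) + 271449 = 83000/109 + 271449 = 29670941/109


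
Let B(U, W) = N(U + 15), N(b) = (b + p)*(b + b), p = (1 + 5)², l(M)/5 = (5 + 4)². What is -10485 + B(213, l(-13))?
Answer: 109899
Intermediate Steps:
l(M) = 405 (l(M) = 5*(5 + 4)² = 5*9² = 5*81 = 405)
p = 36 (p = 6² = 36)
N(b) = 2*b*(36 + b) (N(b) = (b + 36)*(b + b) = (36 + b)*(2*b) = 2*b*(36 + b))
B(U, W) = 2*(15 + U)*(51 + U) (B(U, W) = 2*(U + 15)*(36 + (U + 15)) = 2*(15 + U)*(36 + (15 + U)) = 2*(15 + U)*(51 + U))
-10485 + B(213, l(-13)) = -10485 + 2*(15 + 213)*(51 + 213) = -10485 + 2*228*264 = -10485 + 120384 = 109899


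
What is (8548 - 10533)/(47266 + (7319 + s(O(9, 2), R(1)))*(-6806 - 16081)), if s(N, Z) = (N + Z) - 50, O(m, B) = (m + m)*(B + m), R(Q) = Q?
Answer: 397/34174570 ≈ 1.1617e-5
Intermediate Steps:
O(m, B) = 2*m*(B + m) (O(m, B) = (2*m)*(B + m) = 2*m*(B + m))
s(N, Z) = -50 + N + Z
(8548 - 10533)/(47266 + (7319 + s(O(9, 2), R(1)))*(-6806 - 16081)) = (8548 - 10533)/(47266 + (7319 + (-50 + 2*9*(2 + 9) + 1))*(-6806 - 16081)) = -1985/(47266 + (7319 + (-50 + 2*9*11 + 1))*(-22887)) = -1985/(47266 + (7319 + (-50 + 198 + 1))*(-22887)) = -1985/(47266 + (7319 + 149)*(-22887)) = -1985/(47266 + 7468*(-22887)) = -1985/(47266 - 170920116) = -1985/(-170872850) = -1985*(-1/170872850) = 397/34174570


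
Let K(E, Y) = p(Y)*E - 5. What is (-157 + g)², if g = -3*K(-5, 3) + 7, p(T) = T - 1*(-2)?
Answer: 3600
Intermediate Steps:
p(T) = 2 + T (p(T) = T + 2 = 2 + T)
K(E, Y) = -5 + E*(2 + Y) (K(E, Y) = (2 + Y)*E - 5 = E*(2 + Y) - 5 = -5 + E*(2 + Y))
g = 97 (g = -3*(-5 - 5*(2 + 3)) + 7 = -3*(-5 - 5*5) + 7 = -3*(-5 - 25) + 7 = -3*(-30) + 7 = 90 + 7 = 97)
(-157 + g)² = (-157 + 97)² = (-60)² = 3600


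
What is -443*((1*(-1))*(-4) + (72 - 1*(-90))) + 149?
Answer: -73389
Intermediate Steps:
-443*((1*(-1))*(-4) + (72 - 1*(-90))) + 149 = -443*(-1*(-4) + (72 + 90)) + 149 = -443*(4 + 162) + 149 = -443*166 + 149 = -73538 + 149 = -73389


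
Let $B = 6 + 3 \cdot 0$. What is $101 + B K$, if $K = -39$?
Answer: $-133$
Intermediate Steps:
$B = 6$ ($B = 6 + 0 = 6$)
$101 + B K = 101 + 6 \left(-39\right) = 101 - 234 = -133$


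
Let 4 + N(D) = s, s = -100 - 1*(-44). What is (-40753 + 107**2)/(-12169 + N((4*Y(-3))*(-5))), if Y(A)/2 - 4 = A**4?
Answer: 29304/12229 ≈ 2.3963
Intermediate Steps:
Y(A) = 8 + 2*A**4
s = -56 (s = -100 + 44 = -56)
N(D) = -60 (N(D) = -4 - 56 = -60)
(-40753 + 107**2)/(-12169 + N((4*Y(-3))*(-5))) = (-40753 + 107**2)/(-12169 - 60) = (-40753 + 11449)/(-12229) = -29304*(-1/12229) = 29304/12229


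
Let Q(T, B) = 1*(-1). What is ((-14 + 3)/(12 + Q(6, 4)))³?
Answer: -1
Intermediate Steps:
Q(T, B) = -1
((-14 + 3)/(12 + Q(6, 4)))³ = ((-14 + 3)/(12 - 1))³ = (-11/11)³ = (-11*1/11)³ = (-1)³ = -1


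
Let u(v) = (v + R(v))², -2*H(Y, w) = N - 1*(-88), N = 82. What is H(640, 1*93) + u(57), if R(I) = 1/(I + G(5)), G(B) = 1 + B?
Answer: 12565099/3969 ≈ 3165.8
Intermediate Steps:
R(I) = 1/(6 + I) (R(I) = 1/(I + (1 + 5)) = 1/(I + 6) = 1/(6 + I))
H(Y, w) = -85 (H(Y, w) = -(82 - 1*(-88))/2 = -(82 + 88)/2 = -½*170 = -85)
u(v) = (v + 1/(6 + v))²
H(640, 1*93) + u(57) = -85 + (1 + 57*(6 + 57))²/(6 + 57)² = -85 + (1 + 57*63)²/63² = -85 + (1 + 3591)²*(1/3969) = -85 + 3592²*(1/3969) = -85 + 12902464*(1/3969) = -85 + 12902464/3969 = 12565099/3969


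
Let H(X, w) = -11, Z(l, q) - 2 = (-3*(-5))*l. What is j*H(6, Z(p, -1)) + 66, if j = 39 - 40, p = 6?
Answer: 77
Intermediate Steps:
Z(l, q) = 2 + 15*l (Z(l, q) = 2 + (-3*(-5))*l = 2 + 15*l)
j = -1
j*H(6, Z(p, -1)) + 66 = -1*(-11) + 66 = 11 + 66 = 77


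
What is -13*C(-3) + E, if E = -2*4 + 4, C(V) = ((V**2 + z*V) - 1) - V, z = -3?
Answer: -264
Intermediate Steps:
C(V) = -1 + V**2 - 4*V (C(V) = ((V**2 - 3*V) - 1) - V = (-1 + V**2 - 3*V) - V = -1 + V**2 - 4*V)
E = -4 (E = -8 + 4 = -4)
-13*C(-3) + E = -13*(-1 + (-3)**2 - 4*(-3)) - 4 = -13*(-1 + 9 + 12) - 4 = -13*20 - 4 = -260 - 4 = -264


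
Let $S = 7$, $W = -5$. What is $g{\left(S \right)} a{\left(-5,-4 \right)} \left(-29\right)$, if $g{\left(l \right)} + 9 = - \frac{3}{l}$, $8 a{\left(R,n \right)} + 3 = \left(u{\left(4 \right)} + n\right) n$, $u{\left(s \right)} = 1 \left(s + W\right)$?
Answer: $\frac{16269}{28} \approx 581.04$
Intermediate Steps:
$u{\left(s \right)} = -5 + s$ ($u{\left(s \right)} = 1 \left(s - 5\right) = 1 \left(-5 + s\right) = -5 + s$)
$a{\left(R,n \right)} = - \frac{3}{8} + \frac{n \left(-1 + n\right)}{8}$ ($a{\left(R,n \right)} = - \frac{3}{8} + \frac{\left(\left(-5 + 4\right) + n\right) n}{8} = - \frac{3}{8} + \frac{\left(-1 + n\right) n}{8} = - \frac{3}{8} + \frac{n \left(-1 + n\right)}{8}$)
$g{\left(l \right)} = -9 - \frac{3}{l}$
$g{\left(S \right)} a{\left(-5,-4 \right)} \left(-29\right) = \left(-9 - \frac{3}{7}\right) \left(- \frac{3}{8} - - \frac{1}{2} + \frac{\left(-4\right)^{2}}{8}\right) \left(-29\right) = \left(-9 - \frac{3}{7}\right) \left(- \frac{3}{8} + \frac{1}{2} + \frac{1}{8} \cdot 16\right) \left(-29\right) = \left(-9 - \frac{3}{7}\right) \left(- \frac{3}{8} + \frac{1}{2} + 2\right) \left(-29\right) = \left(- \frac{66}{7}\right) \frac{17}{8} \left(-29\right) = \left(- \frac{561}{28}\right) \left(-29\right) = \frac{16269}{28}$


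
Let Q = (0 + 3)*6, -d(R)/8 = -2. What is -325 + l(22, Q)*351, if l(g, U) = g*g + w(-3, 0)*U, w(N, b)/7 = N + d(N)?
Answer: 744497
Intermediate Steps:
d(R) = 16 (d(R) = -8*(-2) = 16)
Q = 18 (Q = 3*6 = 18)
w(N, b) = 112 + 7*N (w(N, b) = 7*(N + 16) = 7*(16 + N) = 112 + 7*N)
l(g, U) = g**2 + 91*U (l(g, U) = g*g + (112 + 7*(-3))*U = g**2 + (112 - 21)*U = g**2 + 91*U)
-325 + l(22, Q)*351 = -325 + (22**2 + 91*18)*351 = -325 + (484 + 1638)*351 = -325 + 2122*351 = -325 + 744822 = 744497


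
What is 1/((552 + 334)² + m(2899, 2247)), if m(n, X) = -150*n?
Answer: 1/350146 ≈ 2.8560e-6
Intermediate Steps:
m(n, X) = -150*n
1/((552 + 334)² + m(2899, 2247)) = 1/((552 + 334)² - 150*2899) = 1/(886² - 434850) = 1/(784996 - 434850) = 1/350146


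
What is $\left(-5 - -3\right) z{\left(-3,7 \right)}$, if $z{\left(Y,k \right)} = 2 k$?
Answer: $-28$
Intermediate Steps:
$\left(-5 - -3\right) z{\left(-3,7 \right)} = \left(-5 - -3\right) 2 \cdot 7 = \left(-5 + 3\right) 14 = \left(-2\right) 14 = -28$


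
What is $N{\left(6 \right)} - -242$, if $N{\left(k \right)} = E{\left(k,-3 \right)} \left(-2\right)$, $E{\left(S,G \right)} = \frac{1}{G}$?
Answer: $\frac{728}{3} \approx 242.67$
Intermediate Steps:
$N{\left(k \right)} = \frac{2}{3}$ ($N{\left(k \right)} = \frac{1}{-3} \left(-2\right) = \left(- \frac{1}{3}\right) \left(-2\right) = \frac{2}{3}$)
$N{\left(6 \right)} - -242 = \frac{2}{3} - -242 = \frac{2}{3} + 242 = \frac{728}{3}$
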